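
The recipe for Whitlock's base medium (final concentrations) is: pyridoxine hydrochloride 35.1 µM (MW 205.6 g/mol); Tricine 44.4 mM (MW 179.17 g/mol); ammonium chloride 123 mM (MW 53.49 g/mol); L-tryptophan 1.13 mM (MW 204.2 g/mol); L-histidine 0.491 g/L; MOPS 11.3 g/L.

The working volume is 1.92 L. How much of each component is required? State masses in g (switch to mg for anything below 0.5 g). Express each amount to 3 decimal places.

Scale factor relative to 1 L: 1.92.
pyridoxine hydrochloride: 35.1 µmol/L × 205.6 g/mol × 1.92 L ÷ 1000 = 13.856 mg
Tricine: 44.4 mmol/L × 179.17 g/mol × 1.92 L ÷ 1000 = 15.274 g
ammonium chloride: 123 mmol/L × 53.49 g/mol × 1.92 L ÷ 1000 = 12.632 g
L-tryptophan: 1.13 mmol/L × 204.2 mg/mmol × 1.92 L = 443.032 mg
L-histidine: 0.491 g/L × 1.92 L = 0.943 g
MOPS: 11.3 g/L × 1.92 L = 21.696 g

pyridoxine hydrochloride 13.856 mg; Tricine 15.274 g; ammonium chloride 12.632 g; L-tryptophan 443.032 mg; L-histidine 0.943 g; MOPS 21.696 g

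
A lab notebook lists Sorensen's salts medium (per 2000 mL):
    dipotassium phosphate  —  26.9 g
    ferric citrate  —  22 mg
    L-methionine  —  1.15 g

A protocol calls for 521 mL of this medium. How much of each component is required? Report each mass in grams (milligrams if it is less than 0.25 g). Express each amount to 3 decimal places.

Ratio of target to recipe volume: 521 / 2000 = 0.2605.
dipotassium phosphate: 26.9 g × (521 mL / 2000 mL) = 7.007 g
ferric citrate: 22 mg × (521 mL / 2000 mL) = 5.731 mg
L-methionine: 1.15 g × (521 mL / 2000 mL) = 0.300 g

dipotassium phosphate 7.007 g; ferric citrate 5.731 mg; L-methionine 0.300 g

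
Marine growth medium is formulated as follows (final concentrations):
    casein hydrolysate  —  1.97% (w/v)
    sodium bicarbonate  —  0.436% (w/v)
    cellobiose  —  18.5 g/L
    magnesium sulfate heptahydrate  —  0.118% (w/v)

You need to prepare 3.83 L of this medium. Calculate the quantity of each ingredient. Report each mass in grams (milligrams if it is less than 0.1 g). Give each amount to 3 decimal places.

casein hydrolysate 75.451 g; sodium bicarbonate 16.699 g; cellobiose 70.855 g; magnesium sulfate heptahydrate 4.519 g

Scale factor relative to 1 L: 3.83.
casein hydrolysate: 1.97% w/v = 19.7 g/L → 19.7 × 3.83 L = 75.451 g
sodium bicarbonate: 0.436% w/v = 4.36 g/L → 4.36 × 3.83 L = 16.699 g
cellobiose: 18.5 g/L × 3.83 L = 70.855 g
magnesium sulfate heptahydrate: 0.118 g per 100 mL × 3830 mL ÷ 100 = 4.519 g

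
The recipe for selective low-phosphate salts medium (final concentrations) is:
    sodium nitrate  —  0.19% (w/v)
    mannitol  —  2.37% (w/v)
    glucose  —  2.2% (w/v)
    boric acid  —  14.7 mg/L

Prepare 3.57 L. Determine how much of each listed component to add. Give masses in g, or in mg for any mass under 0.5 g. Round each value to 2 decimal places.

sodium nitrate 6.78 g; mannitol 84.61 g; glucose 78.54 g; boric acid 52.48 mg

Scale factor relative to 1 L: 3.57.
sodium nitrate: 0.19 g per 100 mL × 3570 mL ÷ 100 = 6.78 g
mannitol: 2.37% w/v = 23.7 g/L → 23.7 × 3.57 L = 84.61 g
glucose: 2.2% w/v = 22 g/L → 22 × 3.57 L = 78.54 g
boric acid: 14.7 mg/L × 3.57 L = 52.48 mg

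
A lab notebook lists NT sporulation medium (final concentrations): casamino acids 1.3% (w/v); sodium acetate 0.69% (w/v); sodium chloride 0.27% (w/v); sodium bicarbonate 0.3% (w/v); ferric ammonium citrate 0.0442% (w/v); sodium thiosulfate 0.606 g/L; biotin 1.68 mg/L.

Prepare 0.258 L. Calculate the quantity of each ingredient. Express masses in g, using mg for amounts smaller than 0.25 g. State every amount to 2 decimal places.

Working volume: 0.258 L.
casamino acids: 1.3 g per 100 mL × 258 mL ÷ 100 = 3.35 g
sodium acetate: 0.69% w/v = 6.9 g/L → 6.9 × 0.258 L = 1.78 g
sodium chloride: 0.27 g per 100 mL × 258 mL ÷ 100 = 0.70 g
sodium bicarbonate: 0.3% w/v = 3 g/L → 3 × 0.258 L = 0.77 g
ferric ammonium citrate: 0.0442% w/v = 0.442 g/L → 0.442 × 0.258 L = 0.114036 g = 114.04 mg
sodium thiosulfate: 0.606 g/L × 0.258 L = 0.156348 g = 156.35 mg
biotin: 1.68 mg/L × 0.258 L = 0.43 mg

casamino acids 3.35 g; sodium acetate 1.78 g; sodium chloride 0.70 g; sodium bicarbonate 0.77 g; ferric ammonium citrate 114.04 mg; sodium thiosulfate 156.35 mg; biotin 0.43 mg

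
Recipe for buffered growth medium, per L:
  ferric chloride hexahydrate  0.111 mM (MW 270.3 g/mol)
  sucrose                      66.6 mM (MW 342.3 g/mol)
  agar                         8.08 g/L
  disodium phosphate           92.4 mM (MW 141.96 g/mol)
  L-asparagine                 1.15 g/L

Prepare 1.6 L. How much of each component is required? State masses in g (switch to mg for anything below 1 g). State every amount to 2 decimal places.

Working volume: 1.6 L.
ferric chloride hexahydrate: 0.111 mmol/L × 270.3 mg/mmol × 1.6 L = 48.01 mg
sucrose: 66.6 mmol/L × 342.3 g/mol × 1.6 L ÷ 1000 = 36.48 g
agar: 8.08 g/L × 1.6 L = 12.93 g
disodium phosphate: 92.4 mmol/L × 141.96 g/mol × 1.6 L ÷ 1000 = 20.99 g
L-asparagine: 1.15 g/L × 1.6 L = 1.84 g

ferric chloride hexahydrate 48.01 mg; sucrose 36.48 g; agar 12.93 g; disodium phosphate 20.99 g; L-asparagine 1.84 g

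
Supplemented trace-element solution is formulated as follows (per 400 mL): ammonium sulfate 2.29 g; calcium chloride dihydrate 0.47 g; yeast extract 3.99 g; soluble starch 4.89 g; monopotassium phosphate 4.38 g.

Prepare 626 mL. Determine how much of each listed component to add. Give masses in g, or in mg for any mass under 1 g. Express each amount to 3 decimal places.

Ratio of target to recipe volume: 626 / 400 = 1.565.
ammonium sulfate: 2.29 g × (626 mL / 400 mL) = 3.584 g
calcium chloride dihydrate: 0.47 g × (626 mL / 400 mL) = 0.73555 g = 735.550 mg
yeast extract: 3.99 g × (626 mL / 400 mL) = 6.244 g
soluble starch: 4.89 g × (626 mL / 400 mL) = 7.653 g
monopotassium phosphate: 4.38 g × (626 mL / 400 mL) = 6.855 g

ammonium sulfate 3.584 g; calcium chloride dihydrate 735.550 mg; yeast extract 6.244 g; soluble starch 7.653 g; monopotassium phosphate 6.855 g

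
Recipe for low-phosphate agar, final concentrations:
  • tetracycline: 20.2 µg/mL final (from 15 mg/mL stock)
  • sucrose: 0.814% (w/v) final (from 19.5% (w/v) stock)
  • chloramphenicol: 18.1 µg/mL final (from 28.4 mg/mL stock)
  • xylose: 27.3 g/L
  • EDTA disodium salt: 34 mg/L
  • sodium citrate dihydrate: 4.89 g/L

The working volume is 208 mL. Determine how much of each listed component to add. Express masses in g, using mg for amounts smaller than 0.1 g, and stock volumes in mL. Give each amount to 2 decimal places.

Working volume: 208 mL = 0.208 L.
tetracycline: C1V1 = C2V2 → 20.2 µg/mL × 208 mL ÷ 15000 µg/mL = 0.28 mL
sucrose: V = C2·V2/C1 = 0.814% ÷ 19.5% × 208 mL = 8.68 mL
chloramphenicol: C1V1 = C2V2 → 18.1 µg/mL × 208 mL ÷ 28400 µg/mL = 0.13 mL
xylose: 27.3 g/L × 0.208 L = 5.68 g
EDTA disodium salt: 34 mg/L × 0.208 L = 7.07 mg
sodium citrate dihydrate: 4.89 g/L × 0.208 L = 1.02 g

tetracycline 0.28 mL; sucrose 8.68 mL; chloramphenicol 0.13 mL; xylose 5.68 g; EDTA disodium salt 7.07 mg; sodium citrate dihydrate 1.02 g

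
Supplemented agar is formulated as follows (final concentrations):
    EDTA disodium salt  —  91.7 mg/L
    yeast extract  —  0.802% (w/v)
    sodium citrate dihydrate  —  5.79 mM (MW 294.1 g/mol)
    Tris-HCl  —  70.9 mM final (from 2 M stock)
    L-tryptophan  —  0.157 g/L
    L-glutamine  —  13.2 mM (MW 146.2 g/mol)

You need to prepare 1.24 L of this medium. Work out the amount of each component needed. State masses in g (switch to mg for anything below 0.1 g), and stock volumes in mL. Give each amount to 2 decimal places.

Scale factor relative to 1 L: 1.24.
EDTA disodium salt: 91.7 mg/L × 1.24 L = 113.708 mg = 0.11 g
yeast extract: 0.802 g per 100 mL × 1240 mL ÷ 100 = 9.94 g
sodium citrate dihydrate: 5.79 mmol/L × 294.1 g/mol × 1.24 L ÷ 1000 = 2.11 g
Tris-HCl: dilute stock: 70.9 mM × 1240 mL ÷ 2000 mM = 43.96 mL
L-tryptophan: 0.157 g/L × 1.24 L = 0.19 g
L-glutamine: 13.2 mmol/L × 146.2 g/mol × 1.24 L ÷ 1000 = 2.39 g

EDTA disodium salt 0.11 g; yeast extract 9.94 g; sodium citrate dihydrate 2.11 g; Tris-HCl 43.96 mL; L-tryptophan 0.19 g; L-glutamine 2.39 g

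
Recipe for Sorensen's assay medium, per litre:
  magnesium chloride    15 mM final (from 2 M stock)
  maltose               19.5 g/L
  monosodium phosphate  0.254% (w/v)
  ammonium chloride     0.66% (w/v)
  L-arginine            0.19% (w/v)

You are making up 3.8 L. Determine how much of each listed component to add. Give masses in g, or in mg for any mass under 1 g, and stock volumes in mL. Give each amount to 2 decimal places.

Working volume: 3.8 L.
magnesium chloride: dilute stock: 15 mM × 3800 mL ÷ 2000 mM = 28.50 mL
maltose: 19.5 g/L × 3.8 L = 74.10 g
monosodium phosphate: 0.254 g per 100 mL × 3800 mL ÷ 100 = 9.65 g
ammonium chloride: 0.66 g per 100 mL × 3800 mL ÷ 100 = 25.08 g
L-arginine: 0.19% w/v = 1.9 g/L → 1.9 × 3.8 L = 7.22 g

magnesium chloride 28.50 mL; maltose 74.10 g; monosodium phosphate 9.65 g; ammonium chloride 25.08 g; L-arginine 7.22 g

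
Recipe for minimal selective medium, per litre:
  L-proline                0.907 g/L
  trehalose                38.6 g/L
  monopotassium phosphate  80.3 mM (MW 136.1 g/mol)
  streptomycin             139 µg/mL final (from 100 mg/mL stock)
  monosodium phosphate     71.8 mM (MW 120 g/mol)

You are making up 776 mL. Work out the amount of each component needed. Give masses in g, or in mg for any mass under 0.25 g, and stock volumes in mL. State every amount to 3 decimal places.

L-proline 0.704 g; trehalose 29.954 g; monopotassium phosphate 8.481 g; streptomycin 1.079 mL; monosodium phosphate 6.686 g

Target volume = 776 mL = 0.776 L.
L-proline: 0.907 g/L × 0.776 L = 0.704 g
trehalose: 38.6 g/L × 0.776 L = 29.954 g
monopotassium phosphate: 80.3 mmol/L × 136.1 g/mol × 0.776 L ÷ 1000 = 8.481 g
streptomycin: dilute stock: 139 µg/mL × 776 mL ÷ 100000 µg/mL = 1.079 mL
monosodium phosphate: 71.8 mmol/L × 120 g/mol × 0.776 L ÷ 1000 = 6.686 g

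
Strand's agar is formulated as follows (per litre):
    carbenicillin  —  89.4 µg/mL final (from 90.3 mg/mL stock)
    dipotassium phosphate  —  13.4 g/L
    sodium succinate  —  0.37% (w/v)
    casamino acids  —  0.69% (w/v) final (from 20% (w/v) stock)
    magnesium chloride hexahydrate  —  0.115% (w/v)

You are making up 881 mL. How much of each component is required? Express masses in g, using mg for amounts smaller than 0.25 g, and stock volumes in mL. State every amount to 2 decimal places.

carbenicillin 0.87 mL; dipotassium phosphate 11.81 g; sodium succinate 3.26 g; casamino acids 30.39 mL; magnesium chloride hexahydrate 1.01 g

Scale factor relative to 1 L: 0.881.
carbenicillin: dilute stock: 89.4 µg/mL × 881 mL ÷ 90300 µg/mL = 0.87 mL
dipotassium phosphate: 13.4 g/L × 0.881 L = 11.81 g
sodium succinate: 0.37 g per 100 mL × 881 mL ÷ 100 = 3.26 g
casamino acids: C1V1 = C2V2 → 0.69% ÷ 20% × 881 mL = 30.39 mL
magnesium chloride hexahydrate: 0.115 g per 100 mL × 881 mL ÷ 100 = 1.01 g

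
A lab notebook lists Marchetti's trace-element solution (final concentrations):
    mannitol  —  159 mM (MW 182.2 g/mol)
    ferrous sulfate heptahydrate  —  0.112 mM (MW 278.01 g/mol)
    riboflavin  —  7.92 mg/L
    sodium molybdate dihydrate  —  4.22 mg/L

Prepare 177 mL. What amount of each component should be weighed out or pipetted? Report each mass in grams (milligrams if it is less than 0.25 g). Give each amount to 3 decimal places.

Working volume: 177 mL = 0.177 L.
mannitol: 159 mmol/L × 182.2 g/mol × 0.177 L ÷ 1000 = 5.128 g
ferrous sulfate heptahydrate: 0.112 mmol/L × 278.01 mg/mmol × 0.177 L = 5.511 mg
riboflavin: 7.92 mg/L × 0.177 L = 1.402 mg
sodium molybdate dihydrate: 4.22 mg/L × 0.177 L = 0.747 mg

mannitol 5.128 g; ferrous sulfate heptahydrate 5.511 mg; riboflavin 1.402 mg; sodium molybdate dihydrate 0.747 mg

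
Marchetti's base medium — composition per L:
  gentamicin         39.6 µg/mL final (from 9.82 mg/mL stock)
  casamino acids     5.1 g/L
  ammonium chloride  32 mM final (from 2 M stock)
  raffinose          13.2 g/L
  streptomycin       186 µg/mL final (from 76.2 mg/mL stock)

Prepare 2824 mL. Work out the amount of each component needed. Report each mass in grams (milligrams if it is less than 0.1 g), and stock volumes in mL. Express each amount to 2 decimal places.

Target volume = 2824 mL = 2.824 L.
gentamicin: C1V1 = C2V2 → 39.6 µg/mL × 2824 mL ÷ 9820 µg/mL = 11.39 mL
casamino acids: 5.1 g/L × 2.824 L = 14.40 g
ammonium chloride: V = C2·V2/C1 = 32 mM × 2824 mL ÷ 2000 mM = 45.18 mL
raffinose: 13.2 g/L × 2.824 L = 37.28 g
streptomycin: C1V1 = C2V2 → 186 µg/mL × 2824 mL ÷ 76200 µg/mL = 6.89 mL

gentamicin 11.39 mL; casamino acids 14.40 g; ammonium chloride 45.18 mL; raffinose 37.28 g; streptomycin 6.89 mL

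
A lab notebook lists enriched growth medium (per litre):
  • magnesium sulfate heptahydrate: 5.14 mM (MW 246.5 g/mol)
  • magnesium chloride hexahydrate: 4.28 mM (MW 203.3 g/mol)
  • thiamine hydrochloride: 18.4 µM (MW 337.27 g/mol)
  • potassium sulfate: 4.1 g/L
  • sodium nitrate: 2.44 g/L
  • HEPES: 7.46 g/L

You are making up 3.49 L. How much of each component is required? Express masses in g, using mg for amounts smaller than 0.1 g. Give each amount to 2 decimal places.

Working volume: 3.49 L.
magnesium sulfate heptahydrate: 5.14 mmol/L × 246.5 g/mol × 3.49 L ÷ 1000 = 4.42 g
magnesium chloride hexahydrate: 4.28 mmol/L × 203.3 g/mol × 3.49 L ÷ 1000 = 3.04 g
thiamine hydrochloride: 18.4 µmol/L × 337.27 g/mol × 3.49 L ÷ 1000 = 21.66 mg
potassium sulfate: 4.1 g/L × 3.49 L = 14.31 g
sodium nitrate: 2.44 g/L × 3.49 L = 8.52 g
HEPES: 7.46 g/L × 3.49 L = 26.04 g

magnesium sulfate heptahydrate 4.42 g; magnesium chloride hexahydrate 3.04 g; thiamine hydrochloride 21.66 mg; potassium sulfate 14.31 g; sodium nitrate 8.52 g; HEPES 26.04 g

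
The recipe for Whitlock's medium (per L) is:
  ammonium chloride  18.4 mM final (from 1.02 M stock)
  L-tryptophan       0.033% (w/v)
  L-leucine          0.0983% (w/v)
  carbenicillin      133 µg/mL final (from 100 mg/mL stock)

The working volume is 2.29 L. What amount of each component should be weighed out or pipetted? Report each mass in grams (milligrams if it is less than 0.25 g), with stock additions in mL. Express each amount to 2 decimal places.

Scale factor relative to 1 L: 2.29.
ammonium chloride: V = C2·V2/C1 = 18.4 mM × 2290 mL ÷ 1020 mM = 41.31 mL
L-tryptophan: 0.033% w/v = 0.33 g/L → 0.33 × 2.29 L = 0.76 g
L-leucine: 0.0983 g per 100 mL × 2290 mL ÷ 100 = 2.25 g
carbenicillin: dilute stock: 133 µg/mL × 2290 mL ÷ 100000 µg/mL = 3.05 mL

ammonium chloride 41.31 mL; L-tryptophan 0.76 g; L-leucine 2.25 g; carbenicillin 3.05 mL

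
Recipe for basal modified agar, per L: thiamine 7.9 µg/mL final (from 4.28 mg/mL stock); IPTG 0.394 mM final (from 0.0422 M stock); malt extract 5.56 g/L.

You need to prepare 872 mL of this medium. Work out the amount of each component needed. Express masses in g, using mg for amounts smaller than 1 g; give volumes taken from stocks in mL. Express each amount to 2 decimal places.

Target volume = 872 mL = 0.872 L.
thiamine: V = C2·V2/C1 = 7.9 µg/mL × 872 mL ÷ 4280 µg/mL = 1.61 mL
IPTG: V = C2·V2/C1 = 0.394 mM × 872 mL ÷ 42.2 mM = 8.14 mL
malt extract: 5.56 g/L × 0.872 L = 4.85 g

thiamine 1.61 mL; IPTG 8.14 mL; malt extract 4.85 g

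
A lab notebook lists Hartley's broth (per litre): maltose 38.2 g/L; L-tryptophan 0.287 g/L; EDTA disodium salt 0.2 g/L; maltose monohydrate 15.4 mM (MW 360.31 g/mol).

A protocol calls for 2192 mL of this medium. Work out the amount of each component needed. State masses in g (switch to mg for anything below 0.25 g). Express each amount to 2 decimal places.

maltose 83.73 g; L-tryptophan 0.63 g; EDTA disodium salt 0.44 g; maltose monohydrate 12.16 g

Target volume = 2192 mL = 2.192 L.
maltose: 38.2 g/L × 2.192 L = 83.73 g
L-tryptophan: 0.287 g/L × 2.192 L = 0.63 g
EDTA disodium salt: 0.2 g/L × 2.192 L = 0.44 g
maltose monohydrate: 15.4 mmol/L × 360.31 g/mol × 2.192 L ÷ 1000 = 12.16 g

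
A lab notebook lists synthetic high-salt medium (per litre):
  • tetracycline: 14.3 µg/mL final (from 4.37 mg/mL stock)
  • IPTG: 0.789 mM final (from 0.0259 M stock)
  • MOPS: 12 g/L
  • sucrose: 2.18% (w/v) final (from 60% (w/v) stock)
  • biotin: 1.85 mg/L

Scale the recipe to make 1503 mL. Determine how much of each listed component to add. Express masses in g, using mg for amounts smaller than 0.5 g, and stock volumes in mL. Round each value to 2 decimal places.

Working volume: 1503 mL = 1.503 L.
tetracycline: dilute stock: 14.3 µg/mL × 1503 mL ÷ 4370 µg/mL = 4.92 mL
IPTG: V = C2·V2/C1 = 0.789 mM × 1503 mL ÷ 25.9 mM = 45.79 mL
MOPS: 12 g/L × 1.503 L = 18.04 g
sucrose: dilute stock: 2.18% ÷ 60% × 1503 mL = 54.61 mL
biotin: 1.85 mg/L × 1.503 L = 2.78 mg

tetracycline 4.92 mL; IPTG 45.79 mL; MOPS 18.04 g; sucrose 54.61 mL; biotin 2.78 mg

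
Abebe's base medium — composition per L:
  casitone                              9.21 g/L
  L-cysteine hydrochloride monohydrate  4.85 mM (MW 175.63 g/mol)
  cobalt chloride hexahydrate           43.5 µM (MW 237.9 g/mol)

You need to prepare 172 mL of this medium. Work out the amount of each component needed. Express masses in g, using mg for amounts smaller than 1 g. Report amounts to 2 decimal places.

Scale factor relative to 1 L: 0.172.
casitone: 9.21 g/L × 0.172 L = 1.58 g
L-cysteine hydrochloride monohydrate: 4.85 mmol/L × 175.63 mg/mmol × 0.172 L = 146.51 mg
cobalt chloride hexahydrate: 43.5 µmol/L × 237.9 g/mol × 0.172 L ÷ 1000 = 1.78 mg

casitone 1.58 g; L-cysteine hydrochloride monohydrate 146.51 mg; cobalt chloride hexahydrate 1.78 mg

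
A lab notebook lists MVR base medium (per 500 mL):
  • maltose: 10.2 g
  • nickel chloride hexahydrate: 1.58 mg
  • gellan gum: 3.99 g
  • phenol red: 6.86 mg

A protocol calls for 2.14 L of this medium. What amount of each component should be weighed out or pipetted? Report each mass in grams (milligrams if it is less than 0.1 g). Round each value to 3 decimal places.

maltose 43.656 g; nickel chloride hexahydrate 6.762 mg; gellan gum 17.077 g; phenol red 29.361 mg

Ratio of target to recipe volume: 2140 / 500 = 4.28.
maltose: 10.2 g × (2140 mL / 500 mL) = 43.656 g
nickel chloride hexahydrate: 1.58 mg × (2140 mL / 500 mL) = 6.762 mg
gellan gum: 3.99 g × (2140 mL / 500 mL) = 17.077 g
phenol red: 6.86 mg × (2140 mL / 500 mL) = 29.361 mg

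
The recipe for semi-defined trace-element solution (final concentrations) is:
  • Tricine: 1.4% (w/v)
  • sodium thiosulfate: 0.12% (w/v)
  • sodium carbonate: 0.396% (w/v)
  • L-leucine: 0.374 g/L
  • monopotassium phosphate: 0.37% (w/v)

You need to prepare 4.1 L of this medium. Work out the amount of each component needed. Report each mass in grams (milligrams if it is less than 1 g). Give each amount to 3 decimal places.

Tricine 57.400 g; sodium thiosulfate 4.920 g; sodium carbonate 16.236 g; L-leucine 1.533 g; monopotassium phosphate 15.170 g

Working volume: 4.1 L.
Tricine: 1.4 g per 100 mL × 4100 mL ÷ 100 = 57.400 g
sodium thiosulfate: 0.12% w/v = 1.2 g/L → 1.2 × 4.1 L = 4.920 g
sodium carbonate: 0.396% w/v = 3.96 g/L → 3.96 × 4.1 L = 16.236 g
L-leucine: 0.374 g/L × 4.1 L = 1.533 g
monopotassium phosphate: 0.37% w/v = 3.7 g/L → 3.7 × 4.1 L = 15.170 g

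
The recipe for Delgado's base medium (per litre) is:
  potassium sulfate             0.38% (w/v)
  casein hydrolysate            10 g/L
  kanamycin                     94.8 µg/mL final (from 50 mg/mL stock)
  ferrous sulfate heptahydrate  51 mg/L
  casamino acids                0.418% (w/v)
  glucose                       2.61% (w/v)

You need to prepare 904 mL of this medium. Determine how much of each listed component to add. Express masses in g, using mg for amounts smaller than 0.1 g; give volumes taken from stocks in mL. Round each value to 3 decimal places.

potassium sulfate 3.435 g; casein hydrolysate 9.040 g; kanamycin 1.714 mL; ferrous sulfate heptahydrate 46.104 mg; casamino acids 3.779 g; glucose 23.594 g

Working volume: 904 mL = 0.904 L.
potassium sulfate: 0.38% w/v = 3.8 g/L → 3.8 × 0.904 L = 3.435 g
casein hydrolysate: 10 g/L × 0.904 L = 9.040 g
kanamycin: C1V1 = C2V2 → 94.8 µg/mL × 904 mL ÷ 50000 µg/mL = 1.714 mL
ferrous sulfate heptahydrate: 51 mg/L × 0.904 L = 46.104 mg
casamino acids: 0.418% w/v = 4.18 g/L → 4.18 × 0.904 L = 3.779 g
glucose: 2.61% w/v = 26.1 g/L → 26.1 × 0.904 L = 23.594 g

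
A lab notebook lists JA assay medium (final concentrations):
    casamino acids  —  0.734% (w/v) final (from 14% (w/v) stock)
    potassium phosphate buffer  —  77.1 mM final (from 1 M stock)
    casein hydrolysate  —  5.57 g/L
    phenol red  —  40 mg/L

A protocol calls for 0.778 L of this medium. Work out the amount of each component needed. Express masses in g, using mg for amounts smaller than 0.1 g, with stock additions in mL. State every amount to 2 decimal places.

casamino acids 40.79 mL; potassium phosphate buffer 59.98 mL; casein hydrolysate 4.33 g; phenol red 31.12 mg

Scale factor relative to 1 L: 0.778.
casamino acids: dilute stock: 0.734% ÷ 14% × 778 mL = 40.79 mL
potassium phosphate buffer: C1V1 = C2V2 → 77.1 mM × 778 mL ÷ 1000 mM = 59.98 mL
casein hydrolysate: 5.57 g/L × 0.778 L = 4.33 g
phenol red: 40 mg/L × 0.778 L = 31.12 mg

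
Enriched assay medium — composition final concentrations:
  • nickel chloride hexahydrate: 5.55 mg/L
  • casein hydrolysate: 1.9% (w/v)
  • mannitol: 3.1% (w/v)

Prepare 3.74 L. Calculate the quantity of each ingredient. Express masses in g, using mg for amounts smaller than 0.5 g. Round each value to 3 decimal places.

Scale factor relative to 1 L: 3.74.
nickel chloride hexahydrate: 5.55 mg/L × 3.74 L = 20.757 mg
casein hydrolysate: 1.9% w/v = 19 g/L → 19 × 3.74 L = 71.060 g
mannitol: 3.1 g per 100 mL × 3740 mL ÷ 100 = 115.940 g

nickel chloride hexahydrate 20.757 mg; casein hydrolysate 71.060 g; mannitol 115.940 g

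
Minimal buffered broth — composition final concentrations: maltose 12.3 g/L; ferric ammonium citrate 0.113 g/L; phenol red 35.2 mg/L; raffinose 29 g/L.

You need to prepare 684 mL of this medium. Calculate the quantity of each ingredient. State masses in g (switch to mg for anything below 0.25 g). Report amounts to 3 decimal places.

maltose 8.413 g; ferric ammonium citrate 77.292 mg; phenol red 24.077 mg; raffinose 19.836 g

Working volume: 684 mL = 0.684 L.
maltose: 12.3 g/L × 0.684 L = 8.413 g
ferric ammonium citrate: 0.113 g/L × 0.684 L = 0.077292 g = 77.292 mg
phenol red: 35.2 mg/L × 0.684 L = 24.077 mg
raffinose: 29 g/L × 0.684 L = 19.836 g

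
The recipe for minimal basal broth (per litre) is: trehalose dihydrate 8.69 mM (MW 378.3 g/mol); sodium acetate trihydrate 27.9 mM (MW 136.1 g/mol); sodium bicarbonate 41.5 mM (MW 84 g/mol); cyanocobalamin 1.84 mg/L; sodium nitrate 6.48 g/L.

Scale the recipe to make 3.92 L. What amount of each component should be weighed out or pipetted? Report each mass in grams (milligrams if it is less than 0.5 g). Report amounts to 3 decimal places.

trehalose dihydrate 12.887 g; sodium acetate trihydrate 14.885 g; sodium bicarbonate 13.665 g; cyanocobalamin 7.213 mg; sodium nitrate 25.402 g

Working volume: 3.92 L.
trehalose dihydrate: 8.69 mmol/L × 378.3 g/mol × 3.92 L ÷ 1000 = 12.887 g
sodium acetate trihydrate: 27.9 mmol/L × 136.1 g/mol × 3.92 L ÷ 1000 = 14.885 g
sodium bicarbonate: 41.5 mmol/L × 84 g/mol × 3.92 L ÷ 1000 = 13.665 g
cyanocobalamin: 1.84 mg/L × 3.92 L = 7.213 mg
sodium nitrate: 6.48 g/L × 3.92 L = 25.402 g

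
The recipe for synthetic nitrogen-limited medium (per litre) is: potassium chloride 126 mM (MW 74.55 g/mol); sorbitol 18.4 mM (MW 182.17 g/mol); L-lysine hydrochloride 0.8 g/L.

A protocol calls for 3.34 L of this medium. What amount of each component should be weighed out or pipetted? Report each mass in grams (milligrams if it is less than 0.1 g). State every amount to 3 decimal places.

potassium chloride 31.374 g; sorbitol 11.195 g; L-lysine hydrochloride 2.672 g

Working volume: 3.34 L.
potassium chloride: 126 mmol/L × 74.55 g/mol × 3.34 L ÷ 1000 = 31.374 g
sorbitol: 18.4 mmol/L × 182.17 g/mol × 3.34 L ÷ 1000 = 11.195 g
L-lysine hydrochloride: 0.8 g/L × 3.34 L = 2.672 g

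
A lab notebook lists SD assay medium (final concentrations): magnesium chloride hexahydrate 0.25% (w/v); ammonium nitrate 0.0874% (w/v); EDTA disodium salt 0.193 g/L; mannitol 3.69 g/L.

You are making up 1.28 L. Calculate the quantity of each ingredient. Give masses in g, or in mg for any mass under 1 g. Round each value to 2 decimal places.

Working volume: 1.28 L.
magnesium chloride hexahydrate: 0.25 g per 100 mL × 1280 mL ÷ 100 = 3.20 g
ammonium nitrate: 0.0874 g per 100 mL × 1280 mL ÷ 100 = 1.12 g
EDTA disodium salt: 0.193 g/L × 1.28 L = 0.24704 g = 247.04 mg
mannitol: 3.69 g/L × 1.28 L = 4.72 g

magnesium chloride hexahydrate 3.20 g; ammonium nitrate 1.12 g; EDTA disodium salt 247.04 mg; mannitol 4.72 g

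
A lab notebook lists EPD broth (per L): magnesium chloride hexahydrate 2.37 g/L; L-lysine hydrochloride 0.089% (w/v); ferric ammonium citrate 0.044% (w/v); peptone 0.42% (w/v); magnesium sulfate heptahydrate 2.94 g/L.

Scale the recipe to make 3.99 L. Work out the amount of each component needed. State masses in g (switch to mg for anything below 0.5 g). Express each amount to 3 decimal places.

magnesium chloride hexahydrate 9.456 g; L-lysine hydrochloride 3.551 g; ferric ammonium citrate 1.756 g; peptone 16.758 g; magnesium sulfate heptahydrate 11.731 g

Working volume: 3.99 L.
magnesium chloride hexahydrate: 2.37 g/L × 3.99 L = 9.456 g
L-lysine hydrochloride: 0.089 g per 100 mL × 3990 mL ÷ 100 = 3.551 g
ferric ammonium citrate: 0.044% w/v = 0.44 g/L → 0.44 × 3.99 L = 1.756 g
peptone: 0.42% w/v = 4.2 g/L → 4.2 × 3.99 L = 16.758 g
magnesium sulfate heptahydrate: 2.94 g/L × 3.99 L = 11.731 g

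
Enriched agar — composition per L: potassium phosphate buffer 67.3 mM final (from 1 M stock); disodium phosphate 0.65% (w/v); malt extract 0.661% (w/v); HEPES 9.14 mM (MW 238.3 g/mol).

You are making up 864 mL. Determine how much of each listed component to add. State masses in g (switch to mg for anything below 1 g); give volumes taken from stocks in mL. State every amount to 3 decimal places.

potassium phosphate buffer 58.147 mL; disodium phosphate 5.616 g; malt extract 5.711 g; HEPES 1.882 g

Scale factor relative to 1 L: 0.864.
potassium phosphate buffer: dilute stock: 67.3 mM × 864 mL ÷ 1000 mM = 58.147 mL
disodium phosphate: 0.65% w/v = 6.5 g/L → 6.5 × 0.864 L = 5.616 g
malt extract: 0.661 g per 100 mL × 864 mL ÷ 100 = 5.711 g
HEPES: 9.14 mmol/L × 238.3 g/mol × 0.864 L ÷ 1000 = 1.882 g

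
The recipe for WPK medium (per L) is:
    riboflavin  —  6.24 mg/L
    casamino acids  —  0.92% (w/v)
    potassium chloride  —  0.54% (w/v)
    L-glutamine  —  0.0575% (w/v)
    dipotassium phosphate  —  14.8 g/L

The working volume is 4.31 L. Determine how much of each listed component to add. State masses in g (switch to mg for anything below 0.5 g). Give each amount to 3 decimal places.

Scale factor relative to 1 L: 4.31.
riboflavin: 6.24 mg/L × 4.31 L = 26.894 mg
casamino acids: 0.92 g per 100 mL × 4310 mL ÷ 100 = 39.652 g
potassium chloride: 0.54% w/v = 5.4 g/L → 5.4 × 4.31 L = 23.274 g
L-glutamine: 0.0575% w/v = 0.575 g/L → 0.575 × 4.31 L = 2.478 g
dipotassium phosphate: 14.8 g/L × 4.31 L = 63.788 g

riboflavin 26.894 mg; casamino acids 39.652 g; potassium chloride 23.274 g; L-glutamine 2.478 g; dipotassium phosphate 63.788 g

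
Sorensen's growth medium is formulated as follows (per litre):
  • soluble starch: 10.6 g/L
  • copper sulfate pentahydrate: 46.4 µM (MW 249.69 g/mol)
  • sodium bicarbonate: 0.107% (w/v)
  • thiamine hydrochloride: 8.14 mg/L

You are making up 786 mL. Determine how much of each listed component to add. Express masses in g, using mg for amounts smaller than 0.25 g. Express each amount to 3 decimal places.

Scale factor relative to 1 L: 0.786.
soluble starch: 10.6 g/L × 0.786 L = 8.332 g
copper sulfate pentahydrate: 46.4 µmol/L × 249.69 g/mol × 0.786 L ÷ 1000 = 9.106 mg
sodium bicarbonate: 0.107 g per 100 mL × 786 mL ÷ 100 = 0.841 g
thiamine hydrochloride: 8.14 mg/L × 0.786 L = 6.398 mg

soluble starch 8.332 g; copper sulfate pentahydrate 9.106 mg; sodium bicarbonate 0.841 g; thiamine hydrochloride 6.398 mg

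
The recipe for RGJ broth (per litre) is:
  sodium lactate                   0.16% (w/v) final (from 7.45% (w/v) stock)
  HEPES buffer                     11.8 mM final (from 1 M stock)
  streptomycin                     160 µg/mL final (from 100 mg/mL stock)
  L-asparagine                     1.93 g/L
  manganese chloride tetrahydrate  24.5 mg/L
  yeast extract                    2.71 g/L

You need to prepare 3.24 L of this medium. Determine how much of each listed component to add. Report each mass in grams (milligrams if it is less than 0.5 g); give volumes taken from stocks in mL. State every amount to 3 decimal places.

Working volume: 3.24 L.
sodium lactate: V = C2·V2/C1 = 0.16% ÷ 7.45% × 3240 mL = 69.584 mL
HEPES buffer: C1V1 = C2V2 → 11.8 mM × 3240 mL ÷ 1000 mM = 38.232 mL
streptomycin: C1V1 = C2V2 → 160 µg/mL × 3240 mL ÷ 100000 µg/mL = 5.184 mL
L-asparagine: 1.93 g/L × 3.24 L = 6.253 g
manganese chloride tetrahydrate: 24.5 mg/L × 3.24 L = 79.380 mg
yeast extract: 2.71 g/L × 3.24 L = 8.780 g

sodium lactate 69.584 mL; HEPES buffer 38.232 mL; streptomycin 5.184 mL; L-asparagine 6.253 g; manganese chloride tetrahydrate 79.380 mg; yeast extract 8.780 g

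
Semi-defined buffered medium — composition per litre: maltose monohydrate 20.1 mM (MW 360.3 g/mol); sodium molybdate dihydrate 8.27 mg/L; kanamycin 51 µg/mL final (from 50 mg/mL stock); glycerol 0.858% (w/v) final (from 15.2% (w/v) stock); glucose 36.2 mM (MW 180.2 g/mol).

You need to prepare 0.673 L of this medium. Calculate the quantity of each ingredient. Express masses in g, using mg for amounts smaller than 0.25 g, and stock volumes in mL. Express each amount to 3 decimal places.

Working volume: 0.673 L.
maltose monohydrate: 20.1 mmol/L × 360.3 g/mol × 0.673 L ÷ 1000 = 4.874 g
sodium molybdate dihydrate: 8.27 mg/L × 0.673 L = 5.566 mg
kanamycin: dilute stock: 51 µg/mL × 673 mL ÷ 50000 µg/mL = 0.686 mL
glycerol: dilute stock: 0.858% ÷ 15.2% × 673 mL = 37.989 mL
glucose: 36.2 mmol/L × 180.2 g/mol × 0.673 L ÷ 1000 = 4.390 g

maltose monohydrate 4.874 g; sodium molybdate dihydrate 5.566 mg; kanamycin 0.686 mL; glycerol 37.989 mL; glucose 4.390 g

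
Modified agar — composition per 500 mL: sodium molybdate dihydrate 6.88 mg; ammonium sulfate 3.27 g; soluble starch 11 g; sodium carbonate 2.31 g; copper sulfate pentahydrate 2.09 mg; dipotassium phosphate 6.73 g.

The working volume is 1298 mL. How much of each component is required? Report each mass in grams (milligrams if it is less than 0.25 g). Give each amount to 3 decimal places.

sodium molybdate dihydrate 17.860 mg; ammonium sulfate 8.489 g; soluble starch 28.556 g; sodium carbonate 5.997 g; copper sulfate pentahydrate 5.426 mg; dipotassium phosphate 17.471 g

Scale factor = 1298 mL / 500 mL = 2.596.
sodium molybdate dihydrate: 6.88 mg × (1298 mL / 500 mL) = 17.860 mg
ammonium sulfate: 3.27 g × (1298 mL / 500 mL) = 8.489 g
soluble starch: 11 g × (1298 mL / 500 mL) = 28.556 g
sodium carbonate: 2.31 g × (1298 mL / 500 mL) = 5.997 g
copper sulfate pentahydrate: 2.09 mg × (1298 mL / 500 mL) = 5.426 mg
dipotassium phosphate: 6.73 g × (1298 mL / 500 mL) = 17.471 g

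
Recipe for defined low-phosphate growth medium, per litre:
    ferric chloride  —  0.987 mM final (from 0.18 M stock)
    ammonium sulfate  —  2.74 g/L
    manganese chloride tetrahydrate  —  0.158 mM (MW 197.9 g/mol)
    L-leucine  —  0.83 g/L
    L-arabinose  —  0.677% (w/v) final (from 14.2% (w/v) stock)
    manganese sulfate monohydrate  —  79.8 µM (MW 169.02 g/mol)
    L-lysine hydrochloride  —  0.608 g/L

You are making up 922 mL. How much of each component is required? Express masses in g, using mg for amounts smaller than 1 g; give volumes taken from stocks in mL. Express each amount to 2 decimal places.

ferric chloride 5.06 mL; ammonium sulfate 2.53 g; manganese chloride tetrahydrate 28.83 mg; L-leucine 765.26 mg; L-arabinose 43.96 mL; manganese sulfate monohydrate 12.44 mg; L-lysine hydrochloride 560.58 mg

Target volume = 922 mL = 0.922 L.
ferric chloride: V = C2·V2/C1 = 0.987 mM × 922 mL ÷ 180 mM = 5.06 mL
ammonium sulfate: 2.74 g/L × 0.922 L = 2.53 g
manganese chloride tetrahydrate: 0.158 mmol/L × 197.9 mg/mmol × 0.922 L = 28.83 mg
L-leucine: 0.83 g/L × 0.922 L = 0.76526 g = 765.26 mg
L-arabinose: C1V1 = C2V2 → 0.677% ÷ 14.2% × 922 mL = 43.96 mL
manganese sulfate monohydrate: 79.8 µmol/L × 169.02 g/mol × 0.922 L ÷ 1000 = 12.44 mg
L-lysine hydrochloride: 0.608 g/L × 0.922 L = 0.560576 g = 560.58 mg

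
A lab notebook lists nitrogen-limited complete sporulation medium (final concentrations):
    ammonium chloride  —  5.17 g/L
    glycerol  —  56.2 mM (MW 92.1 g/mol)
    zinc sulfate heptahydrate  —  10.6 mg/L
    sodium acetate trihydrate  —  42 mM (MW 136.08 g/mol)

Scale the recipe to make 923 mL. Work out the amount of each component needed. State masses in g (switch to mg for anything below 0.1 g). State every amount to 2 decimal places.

Working volume: 923 mL = 0.923 L.
ammonium chloride: 5.17 g/L × 0.923 L = 4.77 g
glycerol: 56.2 mmol/L × 92.1 g/mol × 0.923 L ÷ 1000 = 4.78 g
zinc sulfate heptahydrate: 10.6 mg/L × 0.923 L = 9.78 mg
sodium acetate trihydrate: 42 mmol/L × 136.08 g/mol × 0.923 L ÷ 1000 = 5.28 g

ammonium chloride 4.77 g; glycerol 4.78 g; zinc sulfate heptahydrate 9.78 mg; sodium acetate trihydrate 5.28 g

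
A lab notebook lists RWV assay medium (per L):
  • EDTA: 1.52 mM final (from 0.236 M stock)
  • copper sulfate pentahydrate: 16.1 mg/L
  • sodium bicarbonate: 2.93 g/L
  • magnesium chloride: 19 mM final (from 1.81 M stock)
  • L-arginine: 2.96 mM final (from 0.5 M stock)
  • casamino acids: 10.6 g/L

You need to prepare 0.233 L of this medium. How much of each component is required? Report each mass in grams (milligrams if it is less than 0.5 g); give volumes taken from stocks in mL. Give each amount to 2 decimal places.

Scale factor relative to 1 L: 0.233.
EDTA: V = C2·V2/C1 = 1.52 mM × 233 mL ÷ 236 mM = 1.50 mL
copper sulfate pentahydrate: 16.1 mg/L × 0.233 L = 3.75 mg
sodium bicarbonate: 2.93 g/L × 0.233 L = 0.68 g
magnesium chloride: V = C2·V2/C1 = 19 mM × 233 mL ÷ 1810 mM = 2.45 mL
L-arginine: V = C2·V2/C1 = 2.96 mM × 233 mL ÷ 500 mM = 1.38 mL
casamino acids: 10.6 g/L × 0.233 L = 2.47 g

EDTA 1.50 mL; copper sulfate pentahydrate 3.75 mg; sodium bicarbonate 0.68 g; magnesium chloride 2.45 mL; L-arginine 1.38 mL; casamino acids 2.47 g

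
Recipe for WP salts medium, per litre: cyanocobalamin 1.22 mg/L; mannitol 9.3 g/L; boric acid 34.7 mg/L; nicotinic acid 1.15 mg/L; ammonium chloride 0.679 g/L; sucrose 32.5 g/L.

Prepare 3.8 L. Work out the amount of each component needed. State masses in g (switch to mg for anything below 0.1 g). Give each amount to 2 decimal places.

cyanocobalamin 4.64 mg; mannitol 35.34 g; boric acid 0.13 g; nicotinic acid 4.37 mg; ammonium chloride 2.58 g; sucrose 123.50 g

Scale factor relative to 1 L: 3.8.
cyanocobalamin: 1.22 mg/L × 3.8 L = 4.64 mg
mannitol: 9.3 g/L × 3.8 L = 35.34 g
boric acid: 34.7 mg/L × 3.8 L = 131.86 mg = 0.13 g
nicotinic acid: 1.15 mg/L × 3.8 L = 4.37 mg
ammonium chloride: 0.679 g/L × 3.8 L = 2.58 g
sucrose: 32.5 g/L × 3.8 L = 123.50 g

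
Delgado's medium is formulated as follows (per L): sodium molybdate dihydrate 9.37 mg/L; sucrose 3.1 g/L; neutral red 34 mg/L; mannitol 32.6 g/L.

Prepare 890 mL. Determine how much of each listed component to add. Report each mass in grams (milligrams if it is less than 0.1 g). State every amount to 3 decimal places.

sodium molybdate dihydrate 8.339 mg; sucrose 2.759 g; neutral red 30.260 mg; mannitol 29.014 g

Scale factor relative to 1 L: 0.89.
sodium molybdate dihydrate: 9.37 mg/L × 0.89 L = 8.339 mg
sucrose: 3.1 g/L × 0.89 L = 2.759 g
neutral red: 34 mg/L × 0.89 L = 30.260 mg
mannitol: 32.6 g/L × 0.89 L = 29.014 g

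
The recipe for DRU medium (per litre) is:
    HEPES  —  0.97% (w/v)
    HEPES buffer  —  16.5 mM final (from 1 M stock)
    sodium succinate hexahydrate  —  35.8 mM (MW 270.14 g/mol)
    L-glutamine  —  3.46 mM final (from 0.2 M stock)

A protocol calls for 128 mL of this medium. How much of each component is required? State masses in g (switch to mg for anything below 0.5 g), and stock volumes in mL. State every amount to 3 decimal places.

Scale factor relative to 1 L: 0.128.
HEPES: 0.97 g per 100 mL × 128 mL ÷ 100 = 1.242 g
HEPES buffer: C1V1 = C2V2 → 16.5 mM × 128 mL ÷ 1000 mM = 2.112 mL
sodium succinate hexahydrate: 35.8 mmol/L × 270.14 g/mol × 0.128 L ÷ 1000 = 1.238 g
L-glutamine: C1V1 = C2V2 → 3.46 mM × 128 mL ÷ 200 mM = 2.214 mL

HEPES 1.242 g; HEPES buffer 2.112 mL; sodium succinate hexahydrate 1.238 g; L-glutamine 2.214 mL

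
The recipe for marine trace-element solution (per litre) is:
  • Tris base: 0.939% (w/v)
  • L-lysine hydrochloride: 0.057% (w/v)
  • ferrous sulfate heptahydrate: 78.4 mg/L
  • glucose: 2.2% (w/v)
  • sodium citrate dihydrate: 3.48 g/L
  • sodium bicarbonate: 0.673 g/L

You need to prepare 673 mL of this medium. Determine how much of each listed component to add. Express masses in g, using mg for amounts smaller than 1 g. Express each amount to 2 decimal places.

Scale factor relative to 1 L: 0.673.
Tris base: 0.939% w/v = 9.39 g/L → 9.39 × 0.673 L = 6.32 g
L-lysine hydrochloride: 0.057 g per 100 mL × 673 mL ÷ 100 = 0.38361 g = 383.61 mg
ferrous sulfate heptahydrate: 78.4 mg/L × 0.673 L = 52.76 mg
glucose: 2.2 g per 100 mL × 673 mL ÷ 100 = 14.81 g
sodium citrate dihydrate: 3.48 g/L × 0.673 L = 2.34 g
sodium bicarbonate: 0.673 g/L × 0.673 L = 0.452929 g = 452.93 mg

Tris base 6.32 g; L-lysine hydrochloride 383.61 mg; ferrous sulfate heptahydrate 52.76 mg; glucose 14.81 g; sodium citrate dihydrate 2.34 g; sodium bicarbonate 452.93 mg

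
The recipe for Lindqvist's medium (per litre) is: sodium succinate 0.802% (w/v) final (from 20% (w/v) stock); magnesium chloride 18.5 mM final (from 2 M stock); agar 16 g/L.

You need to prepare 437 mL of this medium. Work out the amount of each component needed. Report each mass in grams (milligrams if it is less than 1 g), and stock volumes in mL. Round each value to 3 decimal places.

sodium succinate 17.524 mL; magnesium chloride 4.042 mL; agar 6.992 g

Scale factor relative to 1 L: 0.437.
sodium succinate: C1V1 = C2V2 → 0.802% ÷ 20% × 437 mL = 17.524 mL
magnesium chloride: dilute stock: 18.5 mM × 437 mL ÷ 2000 mM = 4.042 mL
agar: 16 g/L × 0.437 L = 6.992 g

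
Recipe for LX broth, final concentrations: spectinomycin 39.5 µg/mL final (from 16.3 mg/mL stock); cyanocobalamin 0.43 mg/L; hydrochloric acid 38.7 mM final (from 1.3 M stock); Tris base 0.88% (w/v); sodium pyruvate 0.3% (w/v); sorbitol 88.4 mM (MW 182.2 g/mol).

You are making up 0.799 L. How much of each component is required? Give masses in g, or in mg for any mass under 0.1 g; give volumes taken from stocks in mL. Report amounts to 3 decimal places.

spectinomycin 1.936 mL; cyanocobalamin 0.344 mg; hydrochloric acid 23.786 mL; Tris base 7.031 g; sodium pyruvate 2.397 g; sorbitol 12.869 g

Working volume: 0.799 L.
spectinomycin: V = C2·V2/C1 = 39.5 µg/mL × 799 mL ÷ 16300 µg/mL = 1.936 mL
cyanocobalamin: 0.43 mg/L × 0.799 L = 0.344 mg
hydrochloric acid: C1V1 = C2V2 → 38.7 mM × 799 mL ÷ 1300 mM = 23.786 mL
Tris base: 0.88 g per 100 mL × 799 mL ÷ 100 = 7.031 g
sodium pyruvate: 0.3 g per 100 mL × 799 mL ÷ 100 = 2.397 g
sorbitol: 88.4 mmol/L × 182.2 g/mol × 0.799 L ÷ 1000 = 12.869 g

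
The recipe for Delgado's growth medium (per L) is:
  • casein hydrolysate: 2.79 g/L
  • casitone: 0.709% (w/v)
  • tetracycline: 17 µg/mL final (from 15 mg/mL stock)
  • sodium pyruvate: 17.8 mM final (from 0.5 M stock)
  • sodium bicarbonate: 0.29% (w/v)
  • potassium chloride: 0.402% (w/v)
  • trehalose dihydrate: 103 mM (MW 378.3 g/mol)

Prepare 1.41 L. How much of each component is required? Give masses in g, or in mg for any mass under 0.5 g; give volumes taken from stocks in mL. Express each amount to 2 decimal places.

casein hydrolysate 3.93 g; casitone 10.00 g; tetracycline 1.60 mL; sodium pyruvate 50.20 mL; sodium bicarbonate 4.09 g; potassium chloride 5.67 g; trehalose dihydrate 54.94 g

Working volume: 1.41 L.
casein hydrolysate: 2.79 g/L × 1.41 L = 3.93 g
casitone: 0.709 g per 100 mL × 1410 mL ÷ 100 = 10.00 g
tetracycline: dilute stock: 17 µg/mL × 1410 mL ÷ 15000 µg/mL = 1.60 mL
sodium pyruvate: dilute stock: 17.8 mM × 1410 mL ÷ 500 mM = 50.20 mL
sodium bicarbonate: 0.29% w/v = 2.9 g/L → 2.9 × 1.41 L = 4.09 g
potassium chloride: 0.402% w/v = 4.02 g/L → 4.02 × 1.41 L = 5.67 g
trehalose dihydrate: 103 mmol/L × 378.3 g/mol × 1.41 L ÷ 1000 = 54.94 g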